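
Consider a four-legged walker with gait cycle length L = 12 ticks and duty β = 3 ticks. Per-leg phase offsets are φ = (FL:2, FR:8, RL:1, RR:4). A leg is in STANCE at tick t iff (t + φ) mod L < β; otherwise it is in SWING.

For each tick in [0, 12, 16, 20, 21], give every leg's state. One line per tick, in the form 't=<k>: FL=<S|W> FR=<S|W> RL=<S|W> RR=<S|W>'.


t=0: FL=S FR=W RL=S RR=W
t=12: FL=S FR=W RL=S RR=W
t=16: FL=W FR=S RL=W RR=W
t=20: FL=W FR=W RL=W RR=S
t=21: FL=W FR=W RL=W RR=S

t=0: phase=(2,8,1,4) vs β=3 → FL=S FR=W RL=S RR=W
t=12: phase=(2,8,1,4) vs β=3 → FL=S FR=W RL=S RR=W
t=16: phase=(6,0,5,8) vs β=3 → FL=W FR=S RL=W RR=W
t=20: phase=(10,4,9,0) vs β=3 → FL=W FR=W RL=W RR=S
t=21: phase=(11,5,10,1) vs β=3 → FL=W FR=W RL=W RR=S


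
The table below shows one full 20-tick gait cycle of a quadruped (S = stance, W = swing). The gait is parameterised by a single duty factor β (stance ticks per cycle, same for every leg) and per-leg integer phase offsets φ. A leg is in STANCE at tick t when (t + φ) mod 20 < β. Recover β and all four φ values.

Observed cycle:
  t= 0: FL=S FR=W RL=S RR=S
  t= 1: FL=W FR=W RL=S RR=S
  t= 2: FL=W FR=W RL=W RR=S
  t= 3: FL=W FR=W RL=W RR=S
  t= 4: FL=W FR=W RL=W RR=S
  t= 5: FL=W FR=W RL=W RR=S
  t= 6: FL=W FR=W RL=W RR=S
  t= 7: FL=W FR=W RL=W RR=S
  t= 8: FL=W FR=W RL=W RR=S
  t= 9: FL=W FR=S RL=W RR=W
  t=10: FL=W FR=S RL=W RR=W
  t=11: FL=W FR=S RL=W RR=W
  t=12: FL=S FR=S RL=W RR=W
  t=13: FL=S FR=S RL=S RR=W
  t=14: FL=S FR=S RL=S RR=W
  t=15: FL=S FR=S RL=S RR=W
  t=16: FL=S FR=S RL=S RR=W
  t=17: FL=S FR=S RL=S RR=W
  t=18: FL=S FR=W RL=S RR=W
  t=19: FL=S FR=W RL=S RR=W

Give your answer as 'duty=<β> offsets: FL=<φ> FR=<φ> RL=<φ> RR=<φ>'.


duty=9 offsets: FL=8 FR=11 RL=7 RR=0

duty β = stance ticks per leg = 9
FL: stance ticks = 9; W→S at t=12 → φ=8
FR: stance ticks = 9; W→S at t=9 → φ=11
RL: stance ticks = 9; W→S at t=13 → φ=7
RR: stance ticks = 9; W→S at t=0 → φ=0


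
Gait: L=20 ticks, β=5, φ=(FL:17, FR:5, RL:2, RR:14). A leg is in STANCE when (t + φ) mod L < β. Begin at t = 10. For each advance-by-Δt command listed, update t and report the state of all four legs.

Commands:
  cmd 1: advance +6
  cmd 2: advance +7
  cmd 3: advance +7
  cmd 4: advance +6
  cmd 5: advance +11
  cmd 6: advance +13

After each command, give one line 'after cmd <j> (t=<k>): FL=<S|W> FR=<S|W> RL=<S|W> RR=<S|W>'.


after cmd 1 (t=16): FL=W FR=S RL=W RR=W
after cmd 2 (t=23): FL=S FR=W RL=W RR=W
after cmd 3 (t=30): FL=W FR=W RL=W RR=S
after cmd 4 (t=36): FL=W FR=S RL=W RR=W
after cmd 5 (t=47): FL=S FR=W RL=W RR=S
after cmd 6 (t=60): FL=W FR=W RL=S RR=W

start t=10: FL=W FR=W RL=W RR=S
cmd 1: advance +6 → t=16, phase=(13,1,18,10) → FL=W FR=S RL=W RR=W
cmd 2: advance +7 → t=23, phase=(0,8,5,17) → FL=S FR=W RL=W RR=W
cmd 3: advance +7 → t=30, phase=(7,15,12,4) → FL=W FR=W RL=W RR=S
cmd 4: advance +6 → t=36, phase=(13,1,18,10) → FL=W FR=S RL=W RR=W
cmd 5: advance +11 → t=47, phase=(4,12,9,1) → FL=S FR=W RL=W RR=S
cmd 6: advance +13 → t=60, phase=(17,5,2,14) → FL=W FR=W RL=S RR=W


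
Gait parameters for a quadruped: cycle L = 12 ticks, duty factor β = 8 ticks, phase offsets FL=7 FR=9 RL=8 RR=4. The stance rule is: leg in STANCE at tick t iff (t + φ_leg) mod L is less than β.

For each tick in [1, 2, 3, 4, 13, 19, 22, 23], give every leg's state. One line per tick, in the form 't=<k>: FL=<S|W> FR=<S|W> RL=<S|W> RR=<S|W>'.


t=1: FL=W FR=W RL=W RR=S
t=2: FL=W FR=W RL=W RR=S
t=3: FL=W FR=S RL=W RR=S
t=4: FL=W FR=S RL=S RR=W
t=13: FL=W FR=W RL=W RR=S
t=19: FL=S FR=S RL=S RR=W
t=22: FL=S FR=S RL=S RR=S
t=23: FL=S FR=W RL=S RR=S

t=1: phase=(8,10,9,5) vs β=8 → FL=W FR=W RL=W RR=S
t=2: phase=(9,11,10,6) vs β=8 → FL=W FR=W RL=W RR=S
t=3: phase=(10,0,11,7) vs β=8 → FL=W FR=S RL=W RR=S
t=4: phase=(11,1,0,8) vs β=8 → FL=W FR=S RL=S RR=W
t=13: phase=(8,10,9,5) vs β=8 → FL=W FR=W RL=W RR=S
t=19: phase=(2,4,3,11) vs β=8 → FL=S FR=S RL=S RR=W
t=22: phase=(5,7,6,2) vs β=8 → FL=S FR=S RL=S RR=S
t=23: phase=(6,8,7,3) vs β=8 → FL=S FR=W RL=S RR=S


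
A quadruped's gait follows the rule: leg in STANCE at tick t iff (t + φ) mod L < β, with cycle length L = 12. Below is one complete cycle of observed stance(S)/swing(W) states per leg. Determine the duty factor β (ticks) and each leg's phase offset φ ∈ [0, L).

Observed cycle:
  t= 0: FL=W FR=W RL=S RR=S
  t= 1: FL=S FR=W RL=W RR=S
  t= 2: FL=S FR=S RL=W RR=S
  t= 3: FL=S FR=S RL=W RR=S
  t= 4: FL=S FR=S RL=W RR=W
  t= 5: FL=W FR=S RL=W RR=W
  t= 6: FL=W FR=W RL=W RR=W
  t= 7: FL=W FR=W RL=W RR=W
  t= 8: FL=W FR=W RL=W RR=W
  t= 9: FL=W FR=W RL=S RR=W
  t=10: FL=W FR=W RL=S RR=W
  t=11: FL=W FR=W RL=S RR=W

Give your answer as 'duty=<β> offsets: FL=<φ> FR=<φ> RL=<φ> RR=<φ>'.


duty β = stance ticks per leg = 4
FL: stance ticks = 4; W→S at t=1 → φ=11
FR: stance ticks = 4; W→S at t=2 → φ=10
RL: stance ticks = 4; W→S at t=9 → φ=3
RR: stance ticks = 4; W→S at t=0 → φ=0

duty=4 offsets: FL=11 FR=10 RL=3 RR=0


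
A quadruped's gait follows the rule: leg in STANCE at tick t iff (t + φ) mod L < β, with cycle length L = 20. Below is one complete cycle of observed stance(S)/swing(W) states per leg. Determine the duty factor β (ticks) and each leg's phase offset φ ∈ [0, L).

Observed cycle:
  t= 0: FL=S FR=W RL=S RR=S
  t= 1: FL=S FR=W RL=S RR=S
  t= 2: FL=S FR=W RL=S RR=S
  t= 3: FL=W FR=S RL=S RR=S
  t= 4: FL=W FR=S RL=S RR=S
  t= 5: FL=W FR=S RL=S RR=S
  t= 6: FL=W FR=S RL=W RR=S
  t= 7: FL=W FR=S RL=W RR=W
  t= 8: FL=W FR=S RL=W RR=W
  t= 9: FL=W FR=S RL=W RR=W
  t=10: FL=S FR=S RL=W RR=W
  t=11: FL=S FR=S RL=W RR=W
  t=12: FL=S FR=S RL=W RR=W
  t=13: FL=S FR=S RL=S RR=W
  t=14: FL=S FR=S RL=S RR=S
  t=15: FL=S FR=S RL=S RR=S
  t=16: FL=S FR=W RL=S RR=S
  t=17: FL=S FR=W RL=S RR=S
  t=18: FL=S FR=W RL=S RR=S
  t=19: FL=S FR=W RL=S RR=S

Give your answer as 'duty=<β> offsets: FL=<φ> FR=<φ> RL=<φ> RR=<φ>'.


duty β = stance ticks per leg = 13
FL: stance ticks = 13; W→S at t=10 → φ=10
FR: stance ticks = 13; W→S at t=3 → φ=17
RL: stance ticks = 13; W→S at t=13 → φ=7
RR: stance ticks = 13; W→S at t=14 → φ=6

duty=13 offsets: FL=10 FR=17 RL=7 RR=6


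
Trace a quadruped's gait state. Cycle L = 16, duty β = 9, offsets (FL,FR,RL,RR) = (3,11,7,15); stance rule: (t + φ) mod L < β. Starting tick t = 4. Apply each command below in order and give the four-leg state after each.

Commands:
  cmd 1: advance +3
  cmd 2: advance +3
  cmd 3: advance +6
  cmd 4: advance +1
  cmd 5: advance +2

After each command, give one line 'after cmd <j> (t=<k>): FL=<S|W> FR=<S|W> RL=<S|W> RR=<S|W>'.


after cmd 1 (t=7): FL=W FR=S RL=W RR=S
after cmd 2 (t=10): FL=W FR=S RL=S RR=W
after cmd 3 (t=16): FL=S FR=W RL=S RR=W
after cmd 4 (t=17): FL=S FR=W RL=S RR=S
after cmd 5 (t=19): FL=S FR=W RL=W RR=S

start t=4: FL=S FR=W RL=W RR=S
cmd 1: advance +3 → t=7, phase=(10,2,14,6) → FL=W FR=S RL=W RR=S
cmd 2: advance +3 → t=10, phase=(13,5,1,9) → FL=W FR=S RL=S RR=W
cmd 3: advance +6 → t=16, phase=(3,11,7,15) → FL=S FR=W RL=S RR=W
cmd 4: advance +1 → t=17, phase=(4,12,8,0) → FL=S FR=W RL=S RR=S
cmd 5: advance +2 → t=19, phase=(6,14,10,2) → FL=S FR=W RL=W RR=S


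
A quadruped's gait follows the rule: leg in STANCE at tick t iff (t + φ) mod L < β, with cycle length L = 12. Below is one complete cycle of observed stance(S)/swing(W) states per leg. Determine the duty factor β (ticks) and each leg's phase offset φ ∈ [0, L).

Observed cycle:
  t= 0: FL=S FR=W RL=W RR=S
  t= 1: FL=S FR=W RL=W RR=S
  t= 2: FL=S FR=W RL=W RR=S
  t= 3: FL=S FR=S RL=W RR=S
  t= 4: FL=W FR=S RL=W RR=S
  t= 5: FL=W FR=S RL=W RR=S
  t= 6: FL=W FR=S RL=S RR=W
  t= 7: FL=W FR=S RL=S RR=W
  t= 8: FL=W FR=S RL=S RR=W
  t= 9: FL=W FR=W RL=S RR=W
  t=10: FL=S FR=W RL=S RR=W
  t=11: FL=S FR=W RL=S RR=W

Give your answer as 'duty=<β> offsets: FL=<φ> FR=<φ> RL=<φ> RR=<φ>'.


duty β = stance ticks per leg = 6
FL: stance ticks = 6; W→S at t=10 → φ=2
FR: stance ticks = 6; W→S at t=3 → φ=9
RL: stance ticks = 6; W→S at t=6 → φ=6
RR: stance ticks = 6; W→S at t=0 → φ=0

duty=6 offsets: FL=2 FR=9 RL=6 RR=0


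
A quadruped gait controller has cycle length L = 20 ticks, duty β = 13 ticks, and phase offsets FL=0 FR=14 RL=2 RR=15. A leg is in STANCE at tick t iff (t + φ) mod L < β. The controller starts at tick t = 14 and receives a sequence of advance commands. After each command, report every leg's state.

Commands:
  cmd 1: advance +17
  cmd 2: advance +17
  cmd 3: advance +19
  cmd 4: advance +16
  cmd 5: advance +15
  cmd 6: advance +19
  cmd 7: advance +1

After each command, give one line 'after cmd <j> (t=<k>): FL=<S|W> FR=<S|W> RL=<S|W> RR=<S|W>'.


after cmd 1 (t=31): FL=S FR=S RL=W RR=S
after cmd 2 (t=48): FL=S FR=S RL=S RR=S
after cmd 3 (t=67): FL=S FR=S RL=S RR=S
after cmd 4 (t=83): FL=S FR=W RL=S RR=W
after cmd 5 (t=98): FL=W FR=S RL=S RR=W
after cmd 6 (t=117): FL=W FR=S RL=W RR=S
after cmd 7 (t=118): FL=W FR=S RL=S RR=W

start t=14: FL=W FR=S RL=W RR=S
cmd 1: advance +17 → t=31, phase=(11,5,13,6) → FL=S FR=S RL=W RR=S
cmd 2: advance +17 → t=48, phase=(8,2,10,3) → FL=S FR=S RL=S RR=S
cmd 3: advance +19 → t=67, phase=(7,1,9,2) → FL=S FR=S RL=S RR=S
cmd 4: advance +16 → t=83, phase=(3,17,5,18) → FL=S FR=W RL=S RR=W
cmd 5: advance +15 → t=98, phase=(18,12,0,13) → FL=W FR=S RL=S RR=W
cmd 6: advance +19 → t=117, phase=(17,11,19,12) → FL=W FR=S RL=W RR=S
cmd 7: advance +1 → t=118, phase=(18,12,0,13) → FL=W FR=S RL=S RR=W


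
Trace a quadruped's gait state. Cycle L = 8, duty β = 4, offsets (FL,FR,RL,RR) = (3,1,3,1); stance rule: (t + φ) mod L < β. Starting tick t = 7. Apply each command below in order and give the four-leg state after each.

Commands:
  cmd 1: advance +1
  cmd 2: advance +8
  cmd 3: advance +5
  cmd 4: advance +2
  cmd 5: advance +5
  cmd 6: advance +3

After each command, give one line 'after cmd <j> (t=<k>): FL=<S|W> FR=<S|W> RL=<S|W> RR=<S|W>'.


after cmd 1 (t=8): FL=S FR=S RL=S RR=S
after cmd 2 (t=16): FL=S FR=S RL=S RR=S
after cmd 3 (t=21): FL=S FR=W RL=S RR=W
after cmd 4 (t=23): FL=S FR=S RL=S RR=S
after cmd 5 (t=28): FL=W FR=W RL=W RR=W
after cmd 6 (t=31): FL=S FR=S RL=S RR=S

start t=7: FL=S FR=S RL=S RR=S
cmd 1: advance +1 → t=8, phase=(3,1,3,1) → FL=S FR=S RL=S RR=S
cmd 2: advance +8 → t=16, phase=(3,1,3,1) → FL=S FR=S RL=S RR=S
cmd 3: advance +5 → t=21, phase=(0,6,0,6) → FL=S FR=W RL=S RR=W
cmd 4: advance +2 → t=23, phase=(2,0,2,0) → FL=S FR=S RL=S RR=S
cmd 5: advance +5 → t=28, phase=(7,5,7,5) → FL=W FR=W RL=W RR=W
cmd 6: advance +3 → t=31, phase=(2,0,2,0) → FL=S FR=S RL=S RR=S


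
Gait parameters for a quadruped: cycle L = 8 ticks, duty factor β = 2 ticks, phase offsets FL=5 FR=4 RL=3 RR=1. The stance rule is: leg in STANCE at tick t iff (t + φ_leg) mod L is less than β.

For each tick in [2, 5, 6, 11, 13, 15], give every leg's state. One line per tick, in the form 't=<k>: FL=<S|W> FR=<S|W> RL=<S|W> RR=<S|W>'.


t=2: FL=W FR=W RL=W RR=W
t=5: FL=W FR=S RL=S RR=W
t=6: FL=W FR=W RL=S RR=W
t=11: FL=S FR=W RL=W RR=W
t=13: FL=W FR=S RL=S RR=W
t=15: FL=W FR=W RL=W RR=S

t=2: phase=(7,6,5,3) vs β=2 → FL=W FR=W RL=W RR=W
t=5: phase=(2,1,0,6) vs β=2 → FL=W FR=S RL=S RR=W
t=6: phase=(3,2,1,7) vs β=2 → FL=W FR=W RL=S RR=W
t=11: phase=(0,7,6,4) vs β=2 → FL=S FR=W RL=W RR=W
t=13: phase=(2,1,0,6) vs β=2 → FL=W FR=S RL=S RR=W
t=15: phase=(4,3,2,0) vs β=2 → FL=W FR=W RL=W RR=S


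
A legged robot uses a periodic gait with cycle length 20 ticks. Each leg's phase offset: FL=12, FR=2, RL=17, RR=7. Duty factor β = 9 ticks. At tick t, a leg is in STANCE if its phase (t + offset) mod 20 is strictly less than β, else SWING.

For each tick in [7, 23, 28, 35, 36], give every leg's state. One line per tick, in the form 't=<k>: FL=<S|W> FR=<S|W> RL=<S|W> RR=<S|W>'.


t=7: phase=(19,9,4,14) vs β=9 → FL=W FR=W RL=S RR=W
t=23: phase=(15,5,0,10) vs β=9 → FL=W FR=S RL=S RR=W
t=28: phase=(0,10,5,15) vs β=9 → FL=S FR=W RL=S RR=W
t=35: phase=(7,17,12,2) vs β=9 → FL=S FR=W RL=W RR=S
t=36: phase=(8,18,13,3) vs β=9 → FL=S FR=W RL=W RR=S

t=7: FL=W FR=W RL=S RR=W
t=23: FL=W FR=S RL=S RR=W
t=28: FL=S FR=W RL=S RR=W
t=35: FL=S FR=W RL=W RR=S
t=36: FL=S FR=W RL=W RR=S


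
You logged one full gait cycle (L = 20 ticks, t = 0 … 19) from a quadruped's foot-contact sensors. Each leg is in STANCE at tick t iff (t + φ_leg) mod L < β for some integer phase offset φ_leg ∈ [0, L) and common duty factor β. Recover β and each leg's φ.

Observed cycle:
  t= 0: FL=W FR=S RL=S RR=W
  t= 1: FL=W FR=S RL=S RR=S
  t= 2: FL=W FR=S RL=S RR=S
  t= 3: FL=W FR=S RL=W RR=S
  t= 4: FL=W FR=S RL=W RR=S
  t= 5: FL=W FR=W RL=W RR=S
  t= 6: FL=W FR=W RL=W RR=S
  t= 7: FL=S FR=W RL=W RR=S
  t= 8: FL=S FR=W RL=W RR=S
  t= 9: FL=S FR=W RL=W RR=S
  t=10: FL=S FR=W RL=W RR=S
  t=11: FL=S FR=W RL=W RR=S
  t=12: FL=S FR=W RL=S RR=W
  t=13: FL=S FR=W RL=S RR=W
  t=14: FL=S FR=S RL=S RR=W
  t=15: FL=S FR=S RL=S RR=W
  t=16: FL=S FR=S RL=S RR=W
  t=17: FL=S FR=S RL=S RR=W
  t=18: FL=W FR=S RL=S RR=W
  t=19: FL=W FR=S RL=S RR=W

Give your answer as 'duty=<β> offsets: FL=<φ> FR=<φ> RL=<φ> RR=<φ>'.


duty=11 offsets: FL=13 FR=6 RL=8 RR=19

duty β = stance ticks per leg = 11
FL: stance ticks = 11; W→S at t=7 → φ=13
FR: stance ticks = 11; W→S at t=14 → φ=6
RL: stance ticks = 11; W→S at t=12 → φ=8
RR: stance ticks = 11; W→S at t=1 → φ=19


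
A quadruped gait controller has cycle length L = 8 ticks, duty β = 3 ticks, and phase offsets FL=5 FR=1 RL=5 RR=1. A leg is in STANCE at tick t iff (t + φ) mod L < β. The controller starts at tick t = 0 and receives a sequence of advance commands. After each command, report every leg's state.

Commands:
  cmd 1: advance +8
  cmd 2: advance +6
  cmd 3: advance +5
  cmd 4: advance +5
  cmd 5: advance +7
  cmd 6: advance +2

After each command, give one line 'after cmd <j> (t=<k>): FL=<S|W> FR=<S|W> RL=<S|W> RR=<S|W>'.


start t=0: FL=W FR=S RL=W RR=S
cmd 1: advance +8 → t=8, phase=(5,1,5,1) → FL=W FR=S RL=W RR=S
cmd 2: advance +6 → t=14, phase=(3,7,3,7) → FL=W FR=W RL=W RR=W
cmd 3: advance +5 → t=19, phase=(0,4,0,4) → FL=S FR=W RL=S RR=W
cmd 4: advance +5 → t=24, phase=(5,1,5,1) → FL=W FR=S RL=W RR=S
cmd 5: advance +7 → t=31, phase=(4,0,4,0) → FL=W FR=S RL=W RR=S
cmd 6: advance +2 → t=33, phase=(6,2,6,2) → FL=W FR=S RL=W RR=S

after cmd 1 (t=8): FL=W FR=S RL=W RR=S
after cmd 2 (t=14): FL=W FR=W RL=W RR=W
after cmd 3 (t=19): FL=S FR=W RL=S RR=W
after cmd 4 (t=24): FL=W FR=S RL=W RR=S
after cmd 5 (t=31): FL=W FR=S RL=W RR=S
after cmd 6 (t=33): FL=W FR=S RL=W RR=S


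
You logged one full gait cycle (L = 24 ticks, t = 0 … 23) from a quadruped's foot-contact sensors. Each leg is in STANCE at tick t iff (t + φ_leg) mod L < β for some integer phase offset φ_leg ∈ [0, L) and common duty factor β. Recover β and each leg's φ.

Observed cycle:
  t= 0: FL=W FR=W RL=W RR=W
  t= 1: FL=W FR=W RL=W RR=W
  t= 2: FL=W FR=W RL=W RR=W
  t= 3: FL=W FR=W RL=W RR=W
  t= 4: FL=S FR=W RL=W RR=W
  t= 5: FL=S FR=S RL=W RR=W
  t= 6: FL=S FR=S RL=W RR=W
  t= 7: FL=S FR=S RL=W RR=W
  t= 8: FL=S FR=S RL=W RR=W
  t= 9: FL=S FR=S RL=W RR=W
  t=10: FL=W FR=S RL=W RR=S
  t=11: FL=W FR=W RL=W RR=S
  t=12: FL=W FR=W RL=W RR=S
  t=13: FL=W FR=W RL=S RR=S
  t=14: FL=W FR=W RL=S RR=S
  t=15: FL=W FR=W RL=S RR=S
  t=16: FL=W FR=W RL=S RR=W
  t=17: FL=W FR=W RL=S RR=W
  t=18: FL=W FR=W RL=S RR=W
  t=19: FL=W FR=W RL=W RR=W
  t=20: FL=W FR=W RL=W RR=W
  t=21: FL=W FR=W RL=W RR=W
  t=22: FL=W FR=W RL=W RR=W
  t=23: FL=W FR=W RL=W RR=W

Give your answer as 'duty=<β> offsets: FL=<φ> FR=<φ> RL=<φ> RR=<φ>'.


duty β = stance ticks per leg = 6
FL: stance ticks = 6; W→S at t=4 → φ=20
FR: stance ticks = 6; W→S at t=5 → φ=19
RL: stance ticks = 6; W→S at t=13 → φ=11
RR: stance ticks = 6; W→S at t=10 → φ=14

duty=6 offsets: FL=20 FR=19 RL=11 RR=14


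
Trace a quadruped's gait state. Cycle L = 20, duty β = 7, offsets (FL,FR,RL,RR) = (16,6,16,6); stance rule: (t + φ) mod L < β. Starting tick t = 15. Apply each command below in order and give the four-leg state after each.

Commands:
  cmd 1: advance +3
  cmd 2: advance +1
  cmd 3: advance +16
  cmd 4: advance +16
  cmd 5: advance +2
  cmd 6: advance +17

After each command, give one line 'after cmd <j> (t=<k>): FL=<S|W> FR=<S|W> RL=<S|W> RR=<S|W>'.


after cmd 1 (t=18): FL=W FR=S RL=W RR=S
after cmd 2 (t=19): FL=W FR=S RL=W RR=S
after cmd 3 (t=35): FL=W FR=S RL=W RR=S
after cmd 4 (t=51): FL=W FR=W RL=W RR=W
after cmd 5 (t=53): FL=W FR=W RL=W RR=W
after cmd 6 (t=70): FL=S FR=W RL=S RR=W

start t=15: FL=W FR=S RL=W RR=S
cmd 1: advance +3 → t=18, phase=(14,4,14,4) → FL=W FR=S RL=W RR=S
cmd 2: advance +1 → t=19, phase=(15,5,15,5) → FL=W FR=S RL=W RR=S
cmd 3: advance +16 → t=35, phase=(11,1,11,1) → FL=W FR=S RL=W RR=S
cmd 4: advance +16 → t=51, phase=(7,17,7,17) → FL=W FR=W RL=W RR=W
cmd 5: advance +2 → t=53, phase=(9,19,9,19) → FL=W FR=W RL=W RR=W
cmd 6: advance +17 → t=70, phase=(6,16,6,16) → FL=S FR=W RL=S RR=W


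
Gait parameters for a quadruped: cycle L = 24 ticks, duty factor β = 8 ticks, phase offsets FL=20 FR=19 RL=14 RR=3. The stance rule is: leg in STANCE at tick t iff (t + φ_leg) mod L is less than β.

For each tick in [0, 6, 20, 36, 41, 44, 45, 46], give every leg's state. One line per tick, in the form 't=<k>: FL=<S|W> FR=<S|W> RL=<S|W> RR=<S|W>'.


t=0: FL=W FR=W RL=W RR=S
t=6: FL=S FR=S RL=W RR=W
t=20: FL=W FR=W RL=W RR=W
t=36: FL=W FR=S RL=S RR=W
t=41: FL=W FR=W RL=S RR=W
t=44: FL=W FR=W RL=W RR=W
t=45: FL=W FR=W RL=W RR=S
t=46: FL=W FR=W RL=W RR=S

t=0: phase=(20,19,14,3) vs β=8 → FL=W FR=W RL=W RR=S
t=6: phase=(2,1,20,9) vs β=8 → FL=S FR=S RL=W RR=W
t=20: phase=(16,15,10,23) vs β=8 → FL=W FR=W RL=W RR=W
t=36: phase=(8,7,2,15) vs β=8 → FL=W FR=S RL=S RR=W
t=41: phase=(13,12,7,20) vs β=8 → FL=W FR=W RL=S RR=W
t=44: phase=(16,15,10,23) vs β=8 → FL=W FR=W RL=W RR=W
t=45: phase=(17,16,11,0) vs β=8 → FL=W FR=W RL=W RR=S
t=46: phase=(18,17,12,1) vs β=8 → FL=W FR=W RL=W RR=S


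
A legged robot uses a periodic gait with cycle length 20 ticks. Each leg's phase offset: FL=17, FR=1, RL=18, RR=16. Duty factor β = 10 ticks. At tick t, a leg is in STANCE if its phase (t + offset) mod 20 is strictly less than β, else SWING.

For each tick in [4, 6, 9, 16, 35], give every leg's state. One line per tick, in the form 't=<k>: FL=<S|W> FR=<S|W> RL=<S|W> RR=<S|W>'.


t=4: phase=(1,5,2,0) vs β=10 → FL=S FR=S RL=S RR=S
t=6: phase=(3,7,4,2) vs β=10 → FL=S FR=S RL=S RR=S
t=9: phase=(6,10,7,5) vs β=10 → FL=S FR=W RL=S RR=S
t=16: phase=(13,17,14,12) vs β=10 → FL=W FR=W RL=W RR=W
t=35: phase=(12,16,13,11) vs β=10 → FL=W FR=W RL=W RR=W

t=4: FL=S FR=S RL=S RR=S
t=6: FL=S FR=S RL=S RR=S
t=9: FL=S FR=W RL=S RR=S
t=16: FL=W FR=W RL=W RR=W
t=35: FL=W FR=W RL=W RR=W


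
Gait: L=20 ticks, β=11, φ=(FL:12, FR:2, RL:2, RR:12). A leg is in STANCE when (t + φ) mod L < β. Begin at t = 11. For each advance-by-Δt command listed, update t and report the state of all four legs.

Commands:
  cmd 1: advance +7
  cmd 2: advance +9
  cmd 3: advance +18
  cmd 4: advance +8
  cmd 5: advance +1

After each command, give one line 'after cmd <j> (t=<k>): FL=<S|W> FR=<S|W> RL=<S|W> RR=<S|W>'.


after cmd 1 (t=18): FL=S FR=S RL=S RR=S
after cmd 2 (t=27): FL=W FR=S RL=S RR=W
after cmd 3 (t=45): FL=W FR=S RL=S RR=W
after cmd 4 (t=53): FL=S FR=W RL=W RR=S
after cmd 5 (t=54): FL=S FR=W RL=W RR=S

start t=11: FL=S FR=W RL=W RR=S
cmd 1: advance +7 → t=18, phase=(10,0,0,10) → FL=S FR=S RL=S RR=S
cmd 2: advance +9 → t=27, phase=(19,9,9,19) → FL=W FR=S RL=S RR=W
cmd 3: advance +18 → t=45, phase=(17,7,7,17) → FL=W FR=S RL=S RR=W
cmd 4: advance +8 → t=53, phase=(5,15,15,5) → FL=S FR=W RL=W RR=S
cmd 5: advance +1 → t=54, phase=(6,16,16,6) → FL=S FR=W RL=W RR=S


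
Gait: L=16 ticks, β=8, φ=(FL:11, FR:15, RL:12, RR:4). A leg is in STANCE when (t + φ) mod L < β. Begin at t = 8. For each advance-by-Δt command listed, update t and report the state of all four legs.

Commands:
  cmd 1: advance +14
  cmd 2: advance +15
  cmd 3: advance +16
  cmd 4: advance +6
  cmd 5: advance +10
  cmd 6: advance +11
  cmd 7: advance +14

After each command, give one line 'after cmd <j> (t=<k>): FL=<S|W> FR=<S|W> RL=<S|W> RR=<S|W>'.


start t=8: FL=S FR=S RL=S RR=W
cmd 1: advance +14 → t=22, phase=(1,5,2,10) → FL=S FR=S RL=S RR=W
cmd 2: advance +15 → t=37, phase=(0,4,1,9) → FL=S FR=S RL=S RR=W
cmd 3: advance +16 → t=53, phase=(0,4,1,9) → FL=S FR=S RL=S RR=W
cmd 4: advance +6 → t=59, phase=(6,10,7,15) → FL=S FR=W RL=S RR=W
cmd 5: advance +10 → t=69, phase=(0,4,1,9) → FL=S FR=S RL=S RR=W
cmd 6: advance +11 → t=80, phase=(11,15,12,4) → FL=W FR=W RL=W RR=S
cmd 7: advance +14 → t=94, phase=(9,13,10,2) → FL=W FR=W RL=W RR=S

after cmd 1 (t=22): FL=S FR=S RL=S RR=W
after cmd 2 (t=37): FL=S FR=S RL=S RR=W
after cmd 3 (t=53): FL=S FR=S RL=S RR=W
after cmd 4 (t=59): FL=S FR=W RL=S RR=W
after cmd 5 (t=69): FL=S FR=S RL=S RR=W
after cmd 6 (t=80): FL=W FR=W RL=W RR=S
after cmd 7 (t=94): FL=W FR=W RL=W RR=S


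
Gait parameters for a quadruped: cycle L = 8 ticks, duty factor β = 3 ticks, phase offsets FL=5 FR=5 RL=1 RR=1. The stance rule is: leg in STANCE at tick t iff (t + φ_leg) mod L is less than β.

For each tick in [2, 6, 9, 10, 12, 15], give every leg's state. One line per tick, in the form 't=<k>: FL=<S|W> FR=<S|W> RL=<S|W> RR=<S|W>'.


t=2: FL=W FR=W RL=W RR=W
t=6: FL=W FR=W RL=W RR=W
t=9: FL=W FR=W RL=S RR=S
t=10: FL=W FR=W RL=W RR=W
t=12: FL=S FR=S RL=W RR=W
t=15: FL=W FR=W RL=S RR=S

t=2: phase=(7,7,3,3) vs β=3 → FL=W FR=W RL=W RR=W
t=6: phase=(3,3,7,7) vs β=3 → FL=W FR=W RL=W RR=W
t=9: phase=(6,6,2,2) vs β=3 → FL=W FR=W RL=S RR=S
t=10: phase=(7,7,3,3) vs β=3 → FL=W FR=W RL=W RR=W
t=12: phase=(1,1,5,5) vs β=3 → FL=S FR=S RL=W RR=W
t=15: phase=(4,4,0,0) vs β=3 → FL=W FR=W RL=S RR=S


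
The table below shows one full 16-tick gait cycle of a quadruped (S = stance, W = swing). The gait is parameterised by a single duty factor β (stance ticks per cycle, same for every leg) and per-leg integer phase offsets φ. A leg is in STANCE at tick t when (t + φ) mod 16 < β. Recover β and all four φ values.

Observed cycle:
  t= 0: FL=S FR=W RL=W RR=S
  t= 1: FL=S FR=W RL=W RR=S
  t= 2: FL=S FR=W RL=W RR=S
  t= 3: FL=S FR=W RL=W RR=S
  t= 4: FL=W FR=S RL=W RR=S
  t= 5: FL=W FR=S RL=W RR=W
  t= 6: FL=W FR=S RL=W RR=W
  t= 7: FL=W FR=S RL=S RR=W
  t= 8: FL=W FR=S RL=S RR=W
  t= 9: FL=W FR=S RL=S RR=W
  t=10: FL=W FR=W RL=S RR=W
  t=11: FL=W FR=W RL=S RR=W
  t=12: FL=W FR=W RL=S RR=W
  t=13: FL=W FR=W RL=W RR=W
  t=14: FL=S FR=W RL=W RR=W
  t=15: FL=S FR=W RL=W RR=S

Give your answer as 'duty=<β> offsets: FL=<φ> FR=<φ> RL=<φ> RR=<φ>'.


duty β = stance ticks per leg = 6
FL: stance ticks = 6; W→S at t=14 → φ=2
FR: stance ticks = 6; W→S at t=4 → φ=12
RL: stance ticks = 6; W→S at t=7 → φ=9
RR: stance ticks = 6; W→S at t=15 → φ=1

duty=6 offsets: FL=2 FR=12 RL=9 RR=1


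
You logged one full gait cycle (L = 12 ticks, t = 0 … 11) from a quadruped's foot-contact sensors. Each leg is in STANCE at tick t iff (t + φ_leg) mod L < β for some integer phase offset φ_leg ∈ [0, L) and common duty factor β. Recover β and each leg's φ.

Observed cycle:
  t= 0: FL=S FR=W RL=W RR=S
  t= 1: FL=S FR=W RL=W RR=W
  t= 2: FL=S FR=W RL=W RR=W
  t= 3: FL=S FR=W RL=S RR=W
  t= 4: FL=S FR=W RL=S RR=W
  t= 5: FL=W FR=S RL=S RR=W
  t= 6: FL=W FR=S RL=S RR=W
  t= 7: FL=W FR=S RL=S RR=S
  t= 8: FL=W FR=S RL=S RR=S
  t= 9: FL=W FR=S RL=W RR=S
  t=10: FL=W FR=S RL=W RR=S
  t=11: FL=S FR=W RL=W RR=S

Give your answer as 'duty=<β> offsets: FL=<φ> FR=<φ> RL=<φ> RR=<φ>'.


duty β = stance ticks per leg = 6
FL: stance ticks = 6; W→S at t=11 → φ=1
FR: stance ticks = 6; W→S at t=5 → φ=7
RL: stance ticks = 6; W→S at t=3 → φ=9
RR: stance ticks = 6; W→S at t=7 → φ=5

duty=6 offsets: FL=1 FR=7 RL=9 RR=5


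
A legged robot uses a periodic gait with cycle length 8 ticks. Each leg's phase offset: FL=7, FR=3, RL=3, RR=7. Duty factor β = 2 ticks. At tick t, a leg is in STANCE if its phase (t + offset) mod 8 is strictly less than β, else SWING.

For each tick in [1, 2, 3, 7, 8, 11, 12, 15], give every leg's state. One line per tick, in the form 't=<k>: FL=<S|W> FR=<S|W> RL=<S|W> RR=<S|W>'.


t=1: phase=(0,4,4,0) vs β=2 → FL=S FR=W RL=W RR=S
t=2: phase=(1,5,5,1) vs β=2 → FL=S FR=W RL=W RR=S
t=3: phase=(2,6,6,2) vs β=2 → FL=W FR=W RL=W RR=W
t=7: phase=(6,2,2,6) vs β=2 → FL=W FR=W RL=W RR=W
t=8: phase=(7,3,3,7) vs β=2 → FL=W FR=W RL=W RR=W
t=11: phase=(2,6,6,2) vs β=2 → FL=W FR=W RL=W RR=W
t=12: phase=(3,7,7,3) vs β=2 → FL=W FR=W RL=W RR=W
t=15: phase=(6,2,2,6) vs β=2 → FL=W FR=W RL=W RR=W

t=1: FL=S FR=W RL=W RR=S
t=2: FL=S FR=W RL=W RR=S
t=3: FL=W FR=W RL=W RR=W
t=7: FL=W FR=W RL=W RR=W
t=8: FL=W FR=W RL=W RR=W
t=11: FL=W FR=W RL=W RR=W
t=12: FL=W FR=W RL=W RR=W
t=15: FL=W FR=W RL=W RR=W


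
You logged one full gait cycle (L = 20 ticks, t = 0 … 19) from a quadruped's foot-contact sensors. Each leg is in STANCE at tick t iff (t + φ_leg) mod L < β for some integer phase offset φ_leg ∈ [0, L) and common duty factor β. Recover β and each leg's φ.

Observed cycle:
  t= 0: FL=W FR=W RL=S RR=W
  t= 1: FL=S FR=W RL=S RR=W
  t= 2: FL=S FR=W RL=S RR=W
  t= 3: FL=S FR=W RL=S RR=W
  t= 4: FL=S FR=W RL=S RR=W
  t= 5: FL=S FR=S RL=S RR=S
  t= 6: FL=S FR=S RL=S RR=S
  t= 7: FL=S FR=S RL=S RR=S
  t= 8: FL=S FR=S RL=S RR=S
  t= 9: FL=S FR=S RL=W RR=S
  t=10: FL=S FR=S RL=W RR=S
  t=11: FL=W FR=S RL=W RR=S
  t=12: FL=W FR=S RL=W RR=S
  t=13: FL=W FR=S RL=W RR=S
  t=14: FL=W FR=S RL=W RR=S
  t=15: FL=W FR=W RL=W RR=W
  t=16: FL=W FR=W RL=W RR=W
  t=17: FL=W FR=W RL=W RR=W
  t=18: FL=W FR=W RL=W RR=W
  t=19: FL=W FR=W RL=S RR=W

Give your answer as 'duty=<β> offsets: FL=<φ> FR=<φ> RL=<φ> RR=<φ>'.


duty=10 offsets: FL=19 FR=15 RL=1 RR=15

duty β = stance ticks per leg = 10
FL: stance ticks = 10; W→S at t=1 → φ=19
FR: stance ticks = 10; W→S at t=5 → φ=15
RL: stance ticks = 10; W→S at t=19 → φ=1
RR: stance ticks = 10; W→S at t=5 → φ=15


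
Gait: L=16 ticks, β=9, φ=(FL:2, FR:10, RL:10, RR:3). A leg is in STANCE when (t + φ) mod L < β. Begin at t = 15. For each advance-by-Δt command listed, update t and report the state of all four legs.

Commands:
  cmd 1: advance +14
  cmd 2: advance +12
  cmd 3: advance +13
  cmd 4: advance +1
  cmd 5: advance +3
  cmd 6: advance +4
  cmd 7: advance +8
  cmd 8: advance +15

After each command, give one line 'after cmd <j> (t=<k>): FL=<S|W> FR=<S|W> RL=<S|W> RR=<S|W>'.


start t=15: FL=S FR=W RL=W RR=S
cmd 1: advance +14 → t=29, phase=(15,7,7,0) → FL=W FR=S RL=S RR=S
cmd 2: advance +12 → t=41, phase=(11,3,3,12) → FL=W FR=S RL=S RR=W
cmd 3: advance +13 → t=54, phase=(8,0,0,9) → FL=S FR=S RL=S RR=W
cmd 4: advance +1 → t=55, phase=(9,1,1,10) → FL=W FR=S RL=S RR=W
cmd 5: advance +3 → t=58, phase=(12,4,4,13) → FL=W FR=S RL=S RR=W
cmd 6: advance +4 → t=62, phase=(0,8,8,1) → FL=S FR=S RL=S RR=S
cmd 7: advance +8 → t=70, phase=(8,0,0,9) → FL=S FR=S RL=S RR=W
cmd 8: advance +15 → t=85, phase=(7,15,15,8) → FL=S FR=W RL=W RR=S

after cmd 1 (t=29): FL=W FR=S RL=S RR=S
after cmd 2 (t=41): FL=W FR=S RL=S RR=W
after cmd 3 (t=54): FL=S FR=S RL=S RR=W
after cmd 4 (t=55): FL=W FR=S RL=S RR=W
after cmd 5 (t=58): FL=W FR=S RL=S RR=W
after cmd 6 (t=62): FL=S FR=S RL=S RR=S
after cmd 7 (t=70): FL=S FR=S RL=S RR=W
after cmd 8 (t=85): FL=S FR=W RL=W RR=S


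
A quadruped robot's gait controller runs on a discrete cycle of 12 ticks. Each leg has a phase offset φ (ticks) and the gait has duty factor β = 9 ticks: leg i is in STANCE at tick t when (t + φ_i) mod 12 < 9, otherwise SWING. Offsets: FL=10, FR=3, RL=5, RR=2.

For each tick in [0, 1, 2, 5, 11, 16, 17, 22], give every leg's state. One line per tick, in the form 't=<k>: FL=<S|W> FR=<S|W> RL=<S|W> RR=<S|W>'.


t=0: phase=(10,3,5,2) vs β=9 → FL=W FR=S RL=S RR=S
t=1: phase=(11,4,6,3) vs β=9 → FL=W FR=S RL=S RR=S
t=2: phase=(0,5,7,4) vs β=9 → FL=S FR=S RL=S RR=S
t=5: phase=(3,8,10,7) vs β=9 → FL=S FR=S RL=W RR=S
t=11: phase=(9,2,4,1) vs β=9 → FL=W FR=S RL=S RR=S
t=16: phase=(2,7,9,6) vs β=9 → FL=S FR=S RL=W RR=S
t=17: phase=(3,8,10,7) vs β=9 → FL=S FR=S RL=W RR=S
t=22: phase=(8,1,3,0) vs β=9 → FL=S FR=S RL=S RR=S

t=0: FL=W FR=S RL=S RR=S
t=1: FL=W FR=S RL=S RR=S
t=2: FL=S FR=S RL=S RR=S
t=5: FL=S FR=S RL=W RR=S
t=11: FL=W FR=S RL=S RR=S
t=16: FL=S FR=S RL=W RR=S
t=17: FL=S FR=S RL=W RR=S
t=22: FL=S FR=S RL=S RR=S


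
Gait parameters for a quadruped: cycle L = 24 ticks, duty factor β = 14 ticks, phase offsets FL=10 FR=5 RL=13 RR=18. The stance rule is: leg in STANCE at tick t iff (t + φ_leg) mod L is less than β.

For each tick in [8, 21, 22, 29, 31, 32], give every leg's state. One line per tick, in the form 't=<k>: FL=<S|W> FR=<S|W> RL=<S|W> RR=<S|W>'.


t=8: phase=(18,13,21,2) vs β=14 → FL=W FR=S RL=W RR=S
t=21: phase=(7,2,10,15) vs β=14 → FL=S FR=S RL=S RR=W
t=22: phase=(8,3,11,16) vs β=14 → FL=S FR=S RL=S RR=W
t=29: phase=(15,10,18,23) vs β=14 → FL=W FR=S RL=W RR=W
t=31: phase=(17,12,20,1) vs β=14 → FL=W FR=S RL=W RR=S
t=32: phase=(18,13,21,2) vs β=14 → FL=W FR=S RL=W RR=S

t=8: FL=W FR=S RL=W RR=S
t=21: FL=S FR=S RL=S RR=W
t=22: FL=S FR=S RL=S RR=W
t=29: FL=W FR=S RL=W RR=W
t=31: FL=W FR=S RL=W RR=S
t=32: FL=W FR=S RL=W RR=S


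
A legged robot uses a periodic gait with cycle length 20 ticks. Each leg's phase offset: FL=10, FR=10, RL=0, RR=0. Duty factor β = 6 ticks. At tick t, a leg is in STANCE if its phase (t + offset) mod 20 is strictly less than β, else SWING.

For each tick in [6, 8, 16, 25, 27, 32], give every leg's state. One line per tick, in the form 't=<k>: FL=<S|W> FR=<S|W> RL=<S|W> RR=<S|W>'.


t=6: FL=W FR=W RL=W RR=W
t=8: FL=W FR=W RL=W RR=W
t=16: FL=W FR=W RL=W RR=W
t=25: FL=W FR=W RL=S RR=S
t=27: FL=W FR=W RL=W RR=W
t=32: FL=S FR=S RL=W RR=W

t=6: phase=(16,16,6,6) vs β=6 → FL=W FR=W RL=W RR=W
t=8: phase=(18,18,8,8) vs β=6 → FL=W FR=W RL=W RR=W
t=16: phase=(6,6,16,16) vs β=6 → FL=W FR=W RL=W RR=W
t=25: phase=(15,15,5,5) vs β=6 → FL=W FR=W RL=S RR=S
t=27: phase=(17,17,7,7) vs β=6 → FL=W FR=W RL=W RR=W
t=32: phase=(2,2,12,12) vs β=6 → FL=S FR=S RL=W RR=W


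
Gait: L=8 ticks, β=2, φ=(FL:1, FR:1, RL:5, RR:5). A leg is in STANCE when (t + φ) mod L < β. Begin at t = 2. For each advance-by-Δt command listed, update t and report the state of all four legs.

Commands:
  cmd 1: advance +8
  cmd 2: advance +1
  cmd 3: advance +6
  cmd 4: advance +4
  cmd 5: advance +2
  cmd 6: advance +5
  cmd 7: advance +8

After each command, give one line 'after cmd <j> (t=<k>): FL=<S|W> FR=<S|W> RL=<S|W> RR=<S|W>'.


start t=2: FL=W FR=W RL=W RR=W
cmd 1: advance +8 → t=10, phase=(3,3,7,7) → FL=W FR=W RL=W RR=W
cmd 2: advance +1 → t=11, phase=(4,4,0,0) → FL=W FR=W RL=S RR=S
cmd 3: advance +6 → t=17, phase=(2,2,6,6) → FL=W FR=W RL=W RR=W
cmd 4: advance +4 → t=21, phase=(6,6,2,2) → FL=W FR=W RL=W RR=W
cmd 5: advance +2 → t=23, phase=(0,0,4,4) → FL=S FR=S RL=W RR=W
cmd 6: advance +5 → t=28, phase=(5,5,1,1) → FL=W FR=W RL=S RR=S
cmd 7: advance +8 → t=36, phase=(5,5,1,1) → FL=W FR=W RL=S RR=S

after cmd 1 (t=10): FL=W FR=W RL=W RR=W
after cmd 2 (t=11): FL=W FR=W RL=S RR=S
after cmd 3 (t=17): FL=W FR=W RL=W RR=W
after cmd 4 (t=21): FL=W FR=W RL=W RR=W
after cmd 5 (t=23): FL=S FR=S RL=W RR=W
after cmd 6 (t=28): FL=W FR=W RL=S RR=S
after cmd 7 (t=36): FL=W FR=W RL=S RR=S


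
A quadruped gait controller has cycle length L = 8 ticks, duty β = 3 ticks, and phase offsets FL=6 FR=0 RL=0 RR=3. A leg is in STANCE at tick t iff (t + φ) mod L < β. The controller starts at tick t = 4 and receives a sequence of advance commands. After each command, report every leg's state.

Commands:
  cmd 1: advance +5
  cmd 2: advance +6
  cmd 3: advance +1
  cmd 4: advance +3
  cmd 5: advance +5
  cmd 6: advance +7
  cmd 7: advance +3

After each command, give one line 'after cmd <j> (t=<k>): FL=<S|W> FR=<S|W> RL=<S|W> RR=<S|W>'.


start t=4: FL=S FR=W RL=W RR=W
cmd 1: advance +5 → t=9, phase=(7,1,1,4) → FL=W FR=S RL=S RR=W
cmd 2: advance +6 → t=15, phase=(5,7,7,2) → FL=W FR=W RL=W RR=S
cmd 3: advance +1 → t=16, phase=(6,0,0,3) → FL=W FR=S RL=S RR=W
cmd 4: advance +3 → t=19, phase=(1,3,3,6) → FL=S FR=W RL=W RR=W
cmd 5: advance +5 → t=24, phase=(6,0,0,3) → FL=W FR=S RL=S RR=W
cmd 6: advance +7 → t=31, phase=(5,7,7,2) → FL=W FR=W RL=W RR=S
cmd 7: advance +3 → t=34, phase=(0,2,2,5) → FL=S FR=S RL=S RR=W

after cmd 1 (t=9): FL=W FR=S RL=S RR=W
after cmd 2 (t=15): FL=W FR=W RL=W RR=S
after cmd 3 (t=16): FL=W FR=S RL=S RR=W
after cmd 4 (t=19): FL=S FR=W RL=W RR=W
after cmd 5 (t=24): FL=W FR=S RL=S RR=W
after cmd 6 (t=31): FL=W FR=W RL=W RR=S
after cmd 7 (t=34): FL=S FR=S RL=S RR=W


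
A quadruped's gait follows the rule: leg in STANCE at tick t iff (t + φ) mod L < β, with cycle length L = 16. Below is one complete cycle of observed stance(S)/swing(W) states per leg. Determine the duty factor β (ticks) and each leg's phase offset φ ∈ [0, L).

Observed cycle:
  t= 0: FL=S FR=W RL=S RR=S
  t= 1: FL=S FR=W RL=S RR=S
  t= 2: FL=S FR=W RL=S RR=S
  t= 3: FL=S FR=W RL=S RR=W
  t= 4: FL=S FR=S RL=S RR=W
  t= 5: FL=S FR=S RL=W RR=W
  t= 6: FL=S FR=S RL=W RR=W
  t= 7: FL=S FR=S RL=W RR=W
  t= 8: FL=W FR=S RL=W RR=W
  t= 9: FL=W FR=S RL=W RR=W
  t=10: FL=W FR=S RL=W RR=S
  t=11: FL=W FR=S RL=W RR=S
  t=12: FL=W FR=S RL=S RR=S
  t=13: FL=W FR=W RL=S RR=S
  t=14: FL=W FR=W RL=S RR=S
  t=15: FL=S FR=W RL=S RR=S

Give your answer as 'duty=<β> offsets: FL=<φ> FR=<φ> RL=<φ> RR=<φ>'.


duty β = stance ticks per leg = 9
FL: stance ticks = 9; W→S at t=15 → φ=1
FR: stance ticks = 9; W→S at t=4 → φ=12
RL: stance ticks = 9; W→S at t=12 → φ=4
RR: stance ticks = 9; W→S at t=10 → φ=6

duty=9 offsets: FL=1 FR=12 RL=4 RR=6


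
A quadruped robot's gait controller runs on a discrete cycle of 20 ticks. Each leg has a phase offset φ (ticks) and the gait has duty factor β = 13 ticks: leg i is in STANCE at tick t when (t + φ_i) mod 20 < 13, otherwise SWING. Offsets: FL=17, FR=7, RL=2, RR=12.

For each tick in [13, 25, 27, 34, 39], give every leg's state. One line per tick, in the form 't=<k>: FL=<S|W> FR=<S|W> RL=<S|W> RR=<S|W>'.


t=13: phase=(10,0,15,5) vs β=13 → FL=S FR=S RL=W RR=S
t=25: phase=(2,12,7,17) vs β=13 → FL=S FR=S RL=S RR=W
t=27: phase=(4,14,9,19) vs β=13 → FL=S FR=W RL=S RR=W
t=34: phase=(11,1,16,6) vs β=13 → FL=S FR=S RL=W RR=S
t=39: phase=(16,6,1,11) vs β=13 → FL=W FR=S RL=S RR=S

t=13: FL=S FR=S RL=W RR=S
t=25: FL=S FR=S RL=S RR=W
t=27: FL=S FR=W RL=S RR=W
t=34: FL=S FR=S RL=W RR=S
t=39: FL=W FR=S RL=S RR=S


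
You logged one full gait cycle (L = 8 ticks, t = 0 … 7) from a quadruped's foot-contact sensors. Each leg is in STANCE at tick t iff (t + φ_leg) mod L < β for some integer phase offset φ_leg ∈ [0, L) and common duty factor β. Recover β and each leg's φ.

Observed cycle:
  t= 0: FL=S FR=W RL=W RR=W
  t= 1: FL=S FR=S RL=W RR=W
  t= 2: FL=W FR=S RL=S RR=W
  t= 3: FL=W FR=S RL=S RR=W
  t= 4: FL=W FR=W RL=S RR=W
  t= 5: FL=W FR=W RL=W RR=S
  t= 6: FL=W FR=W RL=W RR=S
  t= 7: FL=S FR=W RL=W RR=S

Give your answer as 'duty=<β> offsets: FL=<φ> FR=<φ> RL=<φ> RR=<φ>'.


duty=3 offsets: FL=1 FR=7 RL=6 RR=3

duty β = stance ticks per leg = 3
FL: stance ticks = 3; W→S at t=7 → φ=1
FR: stance ticks = 3; W→S at t=1 → φ=7
RL: stance ticks = 3; W→S at t=2 → φ=6
RR: stance ticks = 3; W→S at t=5 → φ=3


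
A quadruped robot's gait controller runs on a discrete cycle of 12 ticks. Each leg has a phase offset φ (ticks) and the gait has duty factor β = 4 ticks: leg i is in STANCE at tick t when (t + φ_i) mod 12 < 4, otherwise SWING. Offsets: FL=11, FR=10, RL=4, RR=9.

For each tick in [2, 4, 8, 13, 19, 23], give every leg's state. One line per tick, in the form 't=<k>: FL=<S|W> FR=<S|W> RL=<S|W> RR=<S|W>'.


t=2: phase=(1,0,6,11) vs β=4 → FL=S FR=S RL=W RR=W
t=4: phase=(3,2,8,1) vs β=4 → FL=S FR=S RL=W RR=S
t=8: phase=(7,6,0,5) vs β=4 → FL=W FR=W RL=S RR=W
t=13: phase=(0,11,5,10) vs β=4 → FL=S FR=W RL=W RR=W
t=19: phase=(6,5,11,4) vs β=4 → FL=W FR=W RL=W RR=W
t=23: phase=(10,9,3,8) vs β=4 → FL=W FR=W RL=S RR=W

t=2: FL=S FR=S RL=W RR=W
t=4: FL=S FR=S RL=W RR=S
t=8: FL=W FR=W RL=S RR=W
t=13: FL=S FR=W RL=W RR=W
t=19: FL=W FR=W RL=W RR=W
t=23: FL=W FR=W RL=S RR=W


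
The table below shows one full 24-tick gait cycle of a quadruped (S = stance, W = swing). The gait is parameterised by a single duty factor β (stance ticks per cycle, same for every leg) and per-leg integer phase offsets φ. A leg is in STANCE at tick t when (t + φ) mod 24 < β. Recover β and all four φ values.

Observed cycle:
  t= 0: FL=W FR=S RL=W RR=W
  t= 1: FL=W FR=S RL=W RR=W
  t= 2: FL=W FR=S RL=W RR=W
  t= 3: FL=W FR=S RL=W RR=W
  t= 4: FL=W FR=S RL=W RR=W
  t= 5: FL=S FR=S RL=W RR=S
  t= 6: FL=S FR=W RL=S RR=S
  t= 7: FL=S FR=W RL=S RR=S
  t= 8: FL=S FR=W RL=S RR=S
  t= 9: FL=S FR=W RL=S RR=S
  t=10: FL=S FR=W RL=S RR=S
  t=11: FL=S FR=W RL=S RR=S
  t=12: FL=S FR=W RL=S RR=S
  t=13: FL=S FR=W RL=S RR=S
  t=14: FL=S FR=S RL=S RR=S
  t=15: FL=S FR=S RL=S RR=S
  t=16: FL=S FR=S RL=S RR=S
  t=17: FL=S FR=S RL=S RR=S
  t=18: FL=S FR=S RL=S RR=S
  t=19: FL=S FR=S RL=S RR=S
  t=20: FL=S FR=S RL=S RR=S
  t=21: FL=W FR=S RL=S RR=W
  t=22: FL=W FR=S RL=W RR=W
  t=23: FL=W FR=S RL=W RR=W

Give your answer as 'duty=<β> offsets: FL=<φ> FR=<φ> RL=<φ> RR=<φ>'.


duty=16 offsets: FL=19 FR=10 RL=18 RR=19

duty β = stance ticks per leg = 16
FL: stance ticks = 16; W→S at t=5 → φ=19
FR: stance ticks = 16; W→S at t=14 → φ=10
RL: stance ticks = 16; W→S at t=6 → φ=18
RR: stance ticks = 16; W→S at t=5 → φ=19


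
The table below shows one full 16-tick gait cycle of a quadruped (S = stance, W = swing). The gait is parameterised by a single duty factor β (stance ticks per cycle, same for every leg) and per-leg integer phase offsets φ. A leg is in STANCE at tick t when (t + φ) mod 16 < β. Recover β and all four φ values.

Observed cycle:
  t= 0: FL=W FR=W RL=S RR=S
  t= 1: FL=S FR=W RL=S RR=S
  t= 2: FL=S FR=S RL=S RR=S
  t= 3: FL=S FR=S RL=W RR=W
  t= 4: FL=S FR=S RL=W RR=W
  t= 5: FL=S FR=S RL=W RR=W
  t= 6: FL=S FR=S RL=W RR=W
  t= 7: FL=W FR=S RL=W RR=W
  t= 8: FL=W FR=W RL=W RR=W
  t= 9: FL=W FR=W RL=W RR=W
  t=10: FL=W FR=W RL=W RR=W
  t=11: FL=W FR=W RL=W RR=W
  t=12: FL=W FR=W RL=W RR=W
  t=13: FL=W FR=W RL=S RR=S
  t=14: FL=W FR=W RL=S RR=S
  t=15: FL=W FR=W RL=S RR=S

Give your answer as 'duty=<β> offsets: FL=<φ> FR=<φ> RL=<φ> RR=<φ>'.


duty β = stance ticks per leg = 6
FL: stance ticks = 6; W→S at t=1 → φ=15
FR: stance ticks = 6; W→S at t=2 → φ=14
RL: stance ticks = 6; W→S at t=13 → φ=3
RR: stance ticks = 6; W→S at t=13 → φ=3

duty=6 offsets: FL=15 FR=14 RL=3 RR=3


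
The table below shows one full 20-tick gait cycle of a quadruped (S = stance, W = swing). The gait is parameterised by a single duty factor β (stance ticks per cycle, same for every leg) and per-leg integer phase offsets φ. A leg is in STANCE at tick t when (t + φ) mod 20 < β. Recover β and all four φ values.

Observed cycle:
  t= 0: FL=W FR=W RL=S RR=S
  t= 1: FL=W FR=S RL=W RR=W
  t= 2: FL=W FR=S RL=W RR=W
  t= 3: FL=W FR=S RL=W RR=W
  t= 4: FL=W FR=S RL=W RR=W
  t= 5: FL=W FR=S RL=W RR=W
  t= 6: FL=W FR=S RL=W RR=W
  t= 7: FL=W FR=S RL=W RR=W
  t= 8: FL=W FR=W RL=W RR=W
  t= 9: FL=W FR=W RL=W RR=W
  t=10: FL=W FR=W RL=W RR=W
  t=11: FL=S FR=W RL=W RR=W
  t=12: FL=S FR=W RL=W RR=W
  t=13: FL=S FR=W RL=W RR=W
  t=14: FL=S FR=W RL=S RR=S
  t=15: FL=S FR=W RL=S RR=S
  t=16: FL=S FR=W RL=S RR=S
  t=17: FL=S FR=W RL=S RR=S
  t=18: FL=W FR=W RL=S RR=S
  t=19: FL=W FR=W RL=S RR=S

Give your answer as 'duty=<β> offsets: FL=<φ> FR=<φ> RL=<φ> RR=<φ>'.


duty=7 offsets: FL=9 FR=19 RL=6 RR=6

duty β = stance ticks per leg = 7
FL: stance ticks = 7; W→S at t=11 → φ=9
FR: stance ticks = 7; W→S at t=1 → φ=19
RL: stance ticks = 7; W→S at t=14 → φ=6
RR: stance ticks = 7; W→S at t=14 → φ=6
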